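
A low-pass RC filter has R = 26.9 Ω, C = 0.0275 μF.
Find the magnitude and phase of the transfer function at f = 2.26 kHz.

Step 1 — Angular frequency: ω = 2π·2260 = 1.42e+04 rad/s.
Step 2 — Transfer function: H(jω) = 1/(1 + jωRC).
Step 3 — Denominator: 1 + jωRC = 1 + j·1.42e+04·26.9·2.75e-08 = 1 + j0.0105.
Step 4 — H = 0.9999 - j0.0105.
Step 5 — Magnitude: |H| = 0.9999 (-0.0 dB); phase: φ = -0.6°.

|H| = 0.9999 (-0.0 dB), φ = -0.6°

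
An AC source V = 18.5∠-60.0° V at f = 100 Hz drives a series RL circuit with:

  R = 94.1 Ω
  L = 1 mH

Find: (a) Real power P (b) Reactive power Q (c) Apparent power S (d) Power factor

Step 1 — Angular frequency: ω = 2π·f = 2π·100 = 628.3 rad/s.
Step 2 — Component impedances:
  R: Z = R = 94.1 Ω
  L: Z = jωL = j·628.3·0.001 = 0 + j0.6283 Ω
Step 3 — Series combination: Z_total = R + L = 94.1 + j0.6283 Ω = 94.1∠0.4° Ω.
Step 4 — Source phasor: V = 18.5∠-60.0° V = 9.25 - j16.02 V.
Step 5 — Current: I = V / Z = 0.09716 - j0.1709 A = 0.1966∠-60.4° A.
Step 6 — Complex power: S = V·I* = 3.637 + j0.02428 VA.
Step 7 — Real power: P = Re(S) = 3.637 W.
Step 8 — Reactive power: Q = Im(S) = 0.02428 VAR.
Step 9 — Apparent power: |S| = 3.637 VA.
Step 10 — Power factor: PF = P/|S| = 1 (lagging).

(a) P = 3.637 W  (b) Q = 0.02428 VAR  (c) S = 3.637 VA  (d) PF = 1 (lagging)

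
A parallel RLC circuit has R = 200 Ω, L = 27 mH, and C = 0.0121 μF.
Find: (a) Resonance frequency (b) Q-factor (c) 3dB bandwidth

Step 1 — Resonance: ω₀ = 1/√(LC) = 1/√(0.027·1.21e-08) = 5.533e+04 rad/s.
Step 2 — f₀ = ω₀/(2π) = 8805 Hz.
Step 3 — Parallel Q: Q = R/(ω₀L) = 200/(5.533e+04·0.027) = 0.1339.
Step 4 — Bandwidth: Δω = ω₀/Q = 4.132e+05 rad/s; BW = Δω/(2π) = 6.577e+04 Hz.

(a) f₀ = 8805 Hz  (b) Q = 0.1339  (c) BW = 6.577e+04 Hz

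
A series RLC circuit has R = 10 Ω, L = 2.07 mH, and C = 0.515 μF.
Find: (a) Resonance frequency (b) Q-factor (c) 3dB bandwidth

Step 1 — Resonance: ω₀ = 1/√(LC) = 1/√(0.00207·5.15e-07) = 3.063e+04 rad/s.
Step 2 — f₀ = ω₀/(2π) = 4875 Hz.
Step 3 — Series Q: Q = ω₀L/R = 3.063e+04·0.00207/10 = 6.34.
Step 4 — Bandwidth: Δω = ω₀/Q = 4831 rad/s; BW = Δω/(2π) = 768.9 Hz.

(a) f₀ = 4875 Hz  (b) Q = 6.34  (c) BW = 768.9 Hz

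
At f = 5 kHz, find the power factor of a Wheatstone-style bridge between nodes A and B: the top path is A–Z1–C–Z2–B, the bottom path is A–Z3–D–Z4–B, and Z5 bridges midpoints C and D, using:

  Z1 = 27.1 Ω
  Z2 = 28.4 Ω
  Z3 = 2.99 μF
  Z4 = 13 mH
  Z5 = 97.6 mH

Step 1 — Angular frequency: ω = 2π·f = 2π·5000 = 3.142e+04 rad/s.
Step 2 — Component impedances:
  Z1: Z = R = 27.1 Ω
  Z2: Z = R = 28.4 Ω
  Z3: Z = 1/(jωC) = -j/(ω·C) = 0 - j10.65 Ω
  Z4: Z = jωL = j·3.142e+04·0.013 = 0 + j408.4 Ω
  Z5: Z = jωL = j·3.142e+04·0.0976 = 0 + j3066 Ω
Step 3 — Bridge requires nodal analysis (the Z5 bridge couples midpoints C and D, so the two paths cannot be reduced to a simple series/parallel combination). Setting node B to ground and injecting 1 A at node A, the 3-node admittance system at A, C, D solves to V_A = Z_AB = 54.37 + j7.848 Ω = 54.93∠8.2° Ω.
Step 4 — Power factor: PF = cos(φ) = Re(Z)/|Z| = 54.366/54.9295 = 0.9897.
Step 5 — Type: Im(Z) = 7.848 ⇒ lagging (phase φ = 8.2°).

PF = 0.9897 (lagging, φ = 8.2°)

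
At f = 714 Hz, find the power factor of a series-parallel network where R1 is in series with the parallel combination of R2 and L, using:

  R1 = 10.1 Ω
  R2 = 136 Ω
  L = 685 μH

Step 1 — Angular frequency: ω = 2π·f = 2π·714 = 4486 rad/s.
Step 2 — Component impedances:
  R1: Z = R = 10.1 Ω
  R2: Z = R = 136 Ω
  L: Z = jωL = j·4486·0.000685 = 0 + j3.073 Ω
Step 3 — Parallel branch: R2 || L = 1/(1/R2 + 1/L) = 0.0694 + j3.071 Ω.
Step 4 — Series with R1: Z_total = R1 + (R2 || L) = 10.17 + j3.071 Ω = 10.62∠16.8° Ω.
Step 5 — Power factor: PF = cos(φ) = Re(Z)/|Z| = 10.169/10.623 = 0.9573.
Step 6 — Type: Im(Z) = 3.071 ⇒ lagging (phase φ = 16.8°).

PF = 0.9573 (lagging, φ = 16.8°)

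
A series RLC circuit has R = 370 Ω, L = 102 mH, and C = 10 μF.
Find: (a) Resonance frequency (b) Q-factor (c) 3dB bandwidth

Step 1 — Resonance: ω₀ = 1/√(LC) = 1/√(0.102·1e-05) = 990.1 rad/s.
Step 2 — f₀ = ω₀/(2π) = 157.6 Hz.
Step 3 — Series Q: Q = ω₀L/R = 990.1·0.102/370 = 0.273.
Step 4 — Bandwidth: Δω = ω₀/Q = 3627 rad/s; BW = Δω/(2π) = 577.3 Hz.

(a) f₀ = 157.6 Hz  (b) Q = 0.273  (c) BW = 577.3 Hz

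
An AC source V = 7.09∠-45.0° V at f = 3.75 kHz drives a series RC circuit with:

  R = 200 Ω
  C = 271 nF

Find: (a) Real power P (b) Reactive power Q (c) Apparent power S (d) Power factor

Step 1 — Angular frequency: ω = 2π·f = 2π·3750 = 2.356e+04 rad/s.
Step 2 — Component impedances:
  R: Z = R = 200 Ω
  C: Z = 1/(jωC) = -j/(ω·C) = 0 - j156.6 Ω
Step 3 — Series combination: Z_total = R + C = 200 - j156.6 Ω = 254∠-38.1° Ω.
Step 4 — Source phasor: V = 7.09∠-45.0° V = 5.013 - j5.013 V.
Step 5 — Current: I = V / Z = 0.02771 - j0.003371 A = 0.02791∠-6.9° A.
Step 6 — Complex power: S = V·I* = 0.1558 - j0.122 VA.
Step 7 — Real power: P = Re(S) = 0.1558 W.
Step 8 — Reactive power: Q = Im(S) = -0.122 VAR.
Step 9 — Apparent power: |S| = 0.1979 VA.
Step 10 — Power factor: PF = P/|S| = 0.7873 (leading).

(a) P = 0.1558 W  (b) Q = -0.122 VAR  (c) S = 0.1979 VA  (d) PF = 0.7873 (leading)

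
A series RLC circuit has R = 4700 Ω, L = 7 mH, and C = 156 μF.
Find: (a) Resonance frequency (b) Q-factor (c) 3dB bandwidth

Step 1 — Resonance: ω₀ = 1/√(LC) = 1/√(0.007·0.000156) = 956.9 rad/s.
Step 2 — f₀ = ω₀/(2π) = 152.3 Hz.
Step 3 — Series Q: Q = ω₀L/R = 956.9·0.007/4700 = 0.001425.
Step 4 — Bandwidth: Δω = ω₀/Q = 6.714e+05 rad/s; BW = Δω/(2π) = 1.069e+05 Hz.

(a) f₀ = 152.3 Hz  (b) Q = 0.001425  (c) BW = 1.069e+05 Hz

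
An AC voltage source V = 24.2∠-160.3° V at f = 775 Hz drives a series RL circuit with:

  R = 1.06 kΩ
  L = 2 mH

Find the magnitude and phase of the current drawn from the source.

Step 1 — Angular frequency: ω = 2π·f = 2π·775 = 4869 rad/s.
Step 2 — Component impedances:
  R: Z = R = 1060 Ω
  L: Z = jωL = j·4869·0.002 = 0 + j9.739 Ω
Step 3 — Series combination: Z_total = R + L = 1060 + j9.739 Ω = 1060∠0.5° Ω.
Step 4 — Source phasor: V = 24.2∠-160.3° V = -22.78 - j8.158 V.
Step 5 — Ohm's law: I = V / Z_total = (-22.78 - j8.158) / (1060 + j9.739) = -0.02156 - j0.007498 A.
Step 6 — Convert to polar: |I| = 0.02283 A, ∠I = -160.8°.

I = 0.02283∠-160.8° A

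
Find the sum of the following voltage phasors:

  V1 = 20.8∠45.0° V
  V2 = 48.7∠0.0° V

Step 1 — Convert each phasor to rectangular form:
  V1 = 20.8·(cos(45.0°) + j·sin(45.0°)) = 14.71 + j14.71 V
  V2 = 48.7·(cos(0.0°) + j·sin(0.0°)) = 48.7 V
Step 2 — Sum components: V_total = 63.41 + j14.71 V.
Step 3 — Convert to polar: |V_total| = 65.09 V, ∠V_total = 13.1°.

V_total = 65.09∠13.1° V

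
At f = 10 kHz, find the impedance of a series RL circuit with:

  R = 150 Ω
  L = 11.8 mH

Step 1 — Angular frequency: ω = 2π·f = 2π·1e+04 = 6.283e+04 rad/s.
Step 2 — Component impedances:
  R: Z = R = 150 Ω
  L: Z = jωL = j·6.283e+04·0.0118 = 0 + j741.4 Ω
Step 3 — Series combination: Z_total = R + L = 150 + j741.4 Ω = 756.4∠78.6° Ω.

Z = 150 + j741.4 Ω = 756.4∠78.6° Ω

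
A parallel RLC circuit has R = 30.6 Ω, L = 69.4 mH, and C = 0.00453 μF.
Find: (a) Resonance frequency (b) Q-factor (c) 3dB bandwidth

Step 1 — Resonance: ω₀ = 1/√(LC) = 1/√(0.0694·4.53e-09) = 5.64e+04 rad/s.
Step 2 — f₀ = ω₀/(2π) = 8976 Hz.
Step 3 — Parallel Q: Q = R/(ω₀L) = 30.6/(5.64e+04·0.0694) = 0.007818.
Step 4 — Bandwidth: Δω = ω₀/Q = 7.214e+06 rad/s; BW = Δω/(2π) = 1.148e+06 Hz.

(a) f₀ = 8976 Hz  (b) Q = 0.007818  (c) BW = 1.148e+06 Hz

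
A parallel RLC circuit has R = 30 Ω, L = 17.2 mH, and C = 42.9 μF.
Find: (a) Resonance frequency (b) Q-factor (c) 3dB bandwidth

Step 1 — Resonance: ω₀ = 1/√(LC) = 1/√(0.0172·4.29e-05) = 1164 rad/s.
Step 2 — f₀ = ω₀/(2π) = 185.3 Hz.
Step 3 — Parallel Q: Q = R/(ω₀L) = 30/(1164·0.0172) = 1.498.
Step 4 — Bandwidth: Δω = ω₀/Q = 777 rad/s; BW = Δω/(2π) = 123.7 Hz.

(a) f₀ = 185.3 Hz  (b) Q = 1.498  (c) BW = 123.7 Hz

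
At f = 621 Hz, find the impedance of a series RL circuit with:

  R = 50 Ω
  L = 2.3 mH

Step 1 — Angular frequency: ω = 2π·f = 2π·621 = 3902 rad/s.
Step 2 — Component impedances:
  R: Z = R = 50 Ω
  L: Z = jωL = j·3902·0.0023 = 0 + j8.974 Ω
Step 3 — Series combination: Z_total = R + L = 50 + j8.974 Ω = 50.8∠10.2° Ω.

Z = 50 + j8.974 Ω = 50.8∠10.2° Ω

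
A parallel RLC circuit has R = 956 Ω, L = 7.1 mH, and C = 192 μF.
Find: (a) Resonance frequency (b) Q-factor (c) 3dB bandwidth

Step 1 — Resonance: ω₀ = 1/√(LC) = 1/√(0.0071·0.000192) = 856.5 rad/s.
Step 2 — f₀ = ω₀/(2π) = 136.3 Hz.
Step 3 — Parallel Q: Q = R/(ω₀L) = 956/(856.5·0.0071) = 157.2.
Step 4 — Bandwidth: Δω = ω₀/Q = 5.448 rad/s; BW = Δω/(2π) = 0.8671 Hz.

(a) f₀ = 136.3 Hz  (b) Q = 157.2  (c) BW = 0.8671 Hz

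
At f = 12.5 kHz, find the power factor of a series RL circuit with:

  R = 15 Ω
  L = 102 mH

Step 1 — Angular frequency: ω = 2π·f = 2π·1.25e+04 = 7.854e+04 rad/s.
Step 2 — Component impedances:
  R: Z = R = 15 Ω
  L: Z = jωL = j·7.854e+04·0.102 = 0 + j8011 Ω
Step 3 — Series combination: Z_total = R + L = 15 + j8011 Ω = 8011∠89.9° Ω.
Step 4 — Power factor: PF = cos(φ) = Re(Z)/|Z| = 15/8011 = 0.001872.
Step 5 — Type: Im(Z) = 8011 ⇒ lagging (phase φ = 89.9°).

PF = 0.001872 (lagging, φ = 89.9°)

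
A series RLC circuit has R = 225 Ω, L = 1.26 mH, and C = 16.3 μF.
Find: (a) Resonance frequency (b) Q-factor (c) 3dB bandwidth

Step 1 — Resonance: ω₀ = 1/√(LC) = 1/√(0.00126·1.63e-05) = 6978 rad/s.
Step 2 — f₀ = ω₀/(2π) = 1111 Hz.
Step 3 — Series Q: Q = ω₀L/R = 6978·0.00126/225 = 0.03908.
Step 4 — Bandwidth: Δω = ω₀/Q = 1.786e+05 rad/s; BW = Δω/(2π) = 2.842e+04 Hz.

(a) f₀ = 1111 Hz  (b) Q = 0.03908  (c) BW = 2.842e+04 Hz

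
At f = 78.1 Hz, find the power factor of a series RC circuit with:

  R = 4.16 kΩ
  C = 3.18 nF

Step 1 — Angular frequency: ω = 2π·f = 2π·78.1 = 490.7 rad/s.
Step 2 — Component impedances:
  R: Z = R = 4160 Ω
  C: Z = 1/(jωC) = -j/(ω·C) = 0 - j6.408e+05 Ω
Step 3 — Series combination: Z_total = R + C = 4160 - j6.408e+05 Ω = 6.408e+05∠-89.6° Ω.
Step 4 — Power factor: PF = cos(φ) = Re(Z)/|Z| = 4160/6.4084e+05 = 0.006491.
Step 5 — Type: Im(Z) = -6.408e+05 ⇒ leading (phase φ = -89.6°).

PF = 0.006491 (leading, φ = -89.6°)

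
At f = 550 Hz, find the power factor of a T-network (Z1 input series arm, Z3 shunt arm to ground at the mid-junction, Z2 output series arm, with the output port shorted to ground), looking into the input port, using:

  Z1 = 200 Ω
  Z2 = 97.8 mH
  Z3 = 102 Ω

Step 1 — Angular frequency: ω = 2π·f = 2π·550 = 3456 rad/s.
Step 2 — Component impedances:
  Z1: Z = R = 200 Ω
  Z2: Z = jωL = j·3456·0.0978 = 0 + j338 Ω
  Z3: Z = R = 102 Ω
Step 3 — With the output port shorted to ground, the output series arm Z2 runs from the junction to ground; the shunt arm Z3 also runs from the junction to ground. They appear in parallel: Z3 || Z2 = 93.49 + j28.21 Ω.
Step 4 — Series with input arm Z1: Z_in = Z1 + (Z3 || Z2) = 293.5 + j28.21 Ω = 294.8∠5.5° Ω.
Step 5 — Power factor: PF = cos(φ) = Re(Z)/|Z| = 293.49/294.84 = 0.9954.
Step 6 — Type: Im(Z) = 28.21 ⇒ lagging (phase φ = 5.5°).

PF = 0.9954 (lagging, φ = 5.5°)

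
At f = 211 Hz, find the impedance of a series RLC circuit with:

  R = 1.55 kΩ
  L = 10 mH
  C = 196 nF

Step 1 — Angular frequency: ω = 2π·f = 2π·211 = 1326 rad/s.
Step 2 — Component impedances:
  R: Z = R = 1550 Ω
  L: Z = jωL = j·1326·0.01 = 0 + j13.26 Ω
  C: Z = 1/(jωC) = -j/(ω·C) = 0 - j3848 Ω
Step 3 — Series combination: Z_total = R + L + C = 1550 - j3835 Ω = 4137∠-68.0° Ω.

Z = 1550 - j3835 Ω = 4137∠-68.0° Ω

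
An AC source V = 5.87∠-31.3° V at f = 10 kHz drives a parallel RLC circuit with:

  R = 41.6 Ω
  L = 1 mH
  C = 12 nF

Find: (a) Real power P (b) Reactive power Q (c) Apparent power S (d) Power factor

Step 1 — Angular frequency: ω = 2π·f = 2π·1e+04 = 6.283e+04 rad/s.
Step 2 — Component impedances:
  R: Z = R = 41.6 Ω
  L: Z = jωL = j·6.283e+04·0.001 = 0 + j62.83 Ω
  C: Z = 1/(jωC) = -j/(ω·C) = 0 - j1326 Ω
Step 3 — Parallel combination: 1/Z_total = 1/R + 1/L + 1/C; Z_total = 29.76 + j18.77 Ω = 35.19∠32.2° Ω.
Step 4 — Source phasor: V = 5.87∠-31.3° V = 5.016 - j3.05 V.
Step 5 — Current: I = V / Z = 0.07433 - j0.1494 A = 0.1668∠-63.5° A.
Step 6 — Complex power: S = V·I* = 0.8283 + j0.5224 VA.
Step 7 — Real power: P = Re(S) = 0.8283 W.
Step 8 — Reactive power: Q = Im(S) = 0.5224 VAR.
Step 9 — Apparent power: |S| = 0.9793 VA.
Step 10 — Power factor: PF = P/|S| = 0.8458 (lagging).

(a) P = 0.8283 W  (b) Q = 0.5224 VAR  (c) S = 0.9793 VA  (d) PF = 0.8458 (lagging)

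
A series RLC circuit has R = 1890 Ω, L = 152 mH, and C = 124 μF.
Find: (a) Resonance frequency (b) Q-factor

Step 1 — Resonance condition Im(Z)=0 gives ω₀ = 1/√(LC).
Step 2 — ω₀ = 1/√(0.152·0.000124) = 230.3 rad/s.
Step 3 — f₀ = ω₀/(2π) = 36.66 Hz.
Step 4 — Series Q: Q = ω₀L/R = 230.3·0.152/1890 = 0.01852.

(a) f₀ = 36.66 Hz  (b) Q = 0.01852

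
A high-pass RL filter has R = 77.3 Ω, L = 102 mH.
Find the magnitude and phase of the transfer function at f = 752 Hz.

Step 1 — Angular frequency: ω = 2π·752 = 4725 rad/s.
Step 2 — Transfer function: H(jω) = jωL/(R + jωL).
Step 3 — Numerator jωL = j·481.9; denominator R + jωL = 77.3 + j481.9.
Step 4 — H = 0.9749 + j0.1564.
Step 5 — Magnitude: |H| = 0.9874 (-0.1 dB); phase: φ = 9.1°.

|H| = 0.9874 (-0.1 dB), φ = 9.1°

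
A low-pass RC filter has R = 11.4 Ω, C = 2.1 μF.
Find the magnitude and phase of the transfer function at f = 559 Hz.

Step 1 — Angular frequency: ω = 2π·559 = 3512 rad/s.
Step 2 — Transfer function: H(jω) = 1/(1 + jωRC).
Step 3 — Denominator: 1 + jωRC = 1 + j·3512·11.4·2.1e-06 = 1 + j0.08408.
Step 4 — H = 0.993 - j0.08349.
Step 5 — Magnitude: |H| = 0.9965 (-0.0 dB); phase: φ = -4.8°.

|H| = 0.9965 (-0.0 dB), φ = -4.8°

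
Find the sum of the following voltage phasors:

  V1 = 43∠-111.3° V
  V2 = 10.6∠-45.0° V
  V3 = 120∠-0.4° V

Step 1 — Convert each phasor to rectangular form:
  V1 = 43·(cos(-111.3°) + j·sin(-111.3°)) = -15.62 - j40.06 V
  V2 = 10.6·(cos(-45.0°) + j·sin(-45.0°)) = 7.495 - j7.495 V
  V3 = 120·(cos(-0.4°) + j·sin(-0.4°)) = 120 - j0.8378 V
Step 2 — Sum components: V_total = 111.9 - j48.4 V.
Step 3 — Convert to polar: |V_total| = 121.9 V, ∠V_total = -23.4°.

V_total = 121.9∠-23.4° V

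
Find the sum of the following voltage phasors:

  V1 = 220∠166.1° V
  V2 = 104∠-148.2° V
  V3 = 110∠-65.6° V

Step 1 — Convert each phasor to rectangular form:
  V1 = 220·(cos(166.1°) + j·sin(166.1°)) = -213.6 + j52.85 V
  V2 = 104·(cos(-148.2°) + j·sin(-148.2°)) = -88.39 - j54.8 V
  V3 = 110·(cos(-65.6°) + j·sin(-65.6°)) = 45.44 - j100.2 V
Step 2 — Sum components: V_total = -256.5 - j102.1 V.
Step 3 — Convert to polar: |V_total| = 276.1 V, ∠V_total = -158.3°.

V_total = 276.1∠-158.3° V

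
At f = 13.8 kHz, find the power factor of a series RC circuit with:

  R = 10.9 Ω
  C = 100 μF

Step 1 — Angular frequency: ω = 2π·f = 2π·1.38e+04 = 8.671e+04 rad/s.
Step 2 — Component impedances:
  R: Z = R = 10.9 Ω
  C: Z = 1/(jωC) = -j/(ω·C) = 0 - j0.1153 Ω
Step 3 — Series combination: Z_total = R + C = 10.9 - j0.1153 Ω = 10.9∠-0.6° Ω.
Step 4 — Power factor: PF = cos(φ) = Re(Z)/|Z| = 10.9/10.901 = 0.9999.
Step 5 — Type: Im(Z) = -0.1153 ⇒ leading (phase φ = -0.6°).

PF = 0.9999 (leading, φ = -0.6°)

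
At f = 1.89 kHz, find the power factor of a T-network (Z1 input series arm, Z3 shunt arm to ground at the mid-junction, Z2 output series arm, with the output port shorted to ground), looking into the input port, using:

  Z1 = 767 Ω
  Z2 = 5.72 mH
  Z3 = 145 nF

Step 1 — Angular frequency: ω = 2π·f = 2π·1890 = 1.188e+04 rad/s.
Step 2 — Component impedances:
  Z1: Z = R = 767 Ω
  Z2: Z = jωL = j·1.188e+04·0.00572 = 0 + j67.93 Ω
  Z3: Z = 1/(jωC) = -j/(ω·C) = 0 - j580.8 Ω
Step 3 — With the output port shorted to ground, the output series arm Z2 runs from the junction to ground; the shunt arm Z3 also runs from the junction to ground. They appear in parallel: Z3 || Z2 = 0 + j76.92 Ω.
Step 4 — Series with input arm Z1: Z_in = Z1 + (Z3 || Z2) = 767 + j76.92 Ω = 770.8∠5.7° Ω.
Step 5 — Power factor: PF = cos(φ) = Re(Z)/|Z| = 767/770.85 = 0.995.
Step 6 — Type: Im(Z) = 76.92 ⇒ lagging (phase φ = 5.7°).

PF = 0.995 (lagging, φ = 5.7°)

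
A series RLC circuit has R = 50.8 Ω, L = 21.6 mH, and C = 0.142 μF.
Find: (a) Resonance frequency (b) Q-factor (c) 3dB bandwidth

Step 1 — Resonance: ω₀ = 1/√(LC) = 1/√(0.0216·1.42e-07) = 1.806e+04 rad/s.
Step 2 — f₀ = ω₀/(2π) = 2874 Hz.
Step 3 — Series Q: Q = ω₀L/R = 1.806e+04·0.0216/50.8 = 7.677.
Step 4 — Bandwidth: Δω = ω₀/Q = 2352 rad/s; BW = Δω/(2π) = 374.3 Hz.

(a) f₀ = 2874 Hz  (b) Q = 7.677  (c) BW = 374.3 Hz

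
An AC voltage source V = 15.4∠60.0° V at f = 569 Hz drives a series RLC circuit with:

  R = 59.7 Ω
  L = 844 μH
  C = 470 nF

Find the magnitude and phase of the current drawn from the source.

Step 1 — Angular frequency: ω = 2π·f = 2π·569 = 3575 rad/s.
Step 2 — Component impedances:
  R: Z = R = 59.7 Ω
  L: Z = jωL = j·3575·0.000844 = 0 + j3.017 Ω
  C: Z = 1/(jωC) = -j/(ω·C) = 0 - j595.1 Ω
Step 3 — Series combination: Z_total = R + L + C = 59.7 - j592.1 Ω = 595.1∠-84.2° Ω.
Step 4 — Source phasor: V = 15.4∠60.0° V = 7.7 + j13.34 V.
Step 5 — Ohm's law: I = V / Z_total = (7.7 + j13.34) / (59.7 - j592.1) = -0.021 + j0.01512 A.
Step 6 — Convert to polar: |I| = 0.02588 A, ∠I = 144.2°.

I = 0.02588∠144.2° A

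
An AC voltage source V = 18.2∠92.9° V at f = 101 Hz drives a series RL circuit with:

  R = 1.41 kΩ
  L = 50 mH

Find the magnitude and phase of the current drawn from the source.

Step 1 — Angular frequency: ω = 2π·f = 2π·101 = 634.6 rad/s.
Step 2 — Component impedances:
  R: Z = R = 1410 Ω
  L: Z = jωL = j·634.6·0.05 = 0 + j31.73 Ω
Step 3 — Series combination: Z_total = R + L = 1410 + j31.73 Ω = 1410∠1.3° Ω.
Step 4 — Source phasor: V = 18.2∠92.9° V = -0.9208 + j18.18 V.
Step 5 — Ohm's law: I = V / Z_total = (-0.9208 + j18.18) / (1410 + j31.73) = -0.0003628 + j0.0129 A.
Step 6 — Convert to polar: |I| = 0.0129 A, ∠I = 91.6°.

I = 0.0129∠91.6° A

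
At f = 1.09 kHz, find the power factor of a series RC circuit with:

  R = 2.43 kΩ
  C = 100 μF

Step 1 — Angular frequency: ω = 2π·f = 2π·1090 = 6849 rad/s.
Step 2 — Component impedances:
  R: Z = R = 2430 Ω
  C: Z = 1/(jωC) = -j/(ω·C) = 0 - j1.46 Ω
Step 3 — Series combination: Z_total = R + C = 2430 - j1.46 Ω = 2430∠-0.0° Ω.
Step 4 — Power factor: PF = cos(φ) = Re(Z)/|Z| = 2430/2430 = 1.
Step 5 — Type: Im(Z) = -1.46 ⇒ leading (phase φ = -0.0°).

PF = 1 (leading, φ = -0.0°)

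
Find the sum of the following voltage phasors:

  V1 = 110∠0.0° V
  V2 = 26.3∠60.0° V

Step 1 — Convert each phasor to rectangular form:
  V1 = 110·(cos(0.0°) + j·sin(0.0°)) = 110 V
  V2 = 26.3·(cos(60.0°) + j·sin(60.0°)) = 13.15 + j22.78 V
Step 2 — Sum components: V_total = 123.2 + j22.78 V.
Step 3 — Convert to polar: |V_total| = 125.2 V, ∠V_total = 10.5°.

V_total = 125.2∠10.5° V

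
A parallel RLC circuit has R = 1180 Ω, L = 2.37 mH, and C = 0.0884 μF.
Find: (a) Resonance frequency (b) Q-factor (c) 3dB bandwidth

Step 1 — Resonance: ω₀ = 1/√(LC) = 1/√(0.00237·8.84e-08) = 6.909e+04 rad/s.
Step 2 — f₀ = ω₀/(2π) = 1.1e+04 Hz.
Step 3 — Parallel Q: Q = R/(ω₀L) = 1180/(6.909e+04·0.00237) = 7.207.
Step 4 — Bandwidth: Δω = ω₀/Q = 9587 rad/s; BW = Δω/(2π) = 1526 Hz.

(a) f₀ = 1.1e+04 Hz  (b) Q = 7.207  (c) BW = 1526 Hz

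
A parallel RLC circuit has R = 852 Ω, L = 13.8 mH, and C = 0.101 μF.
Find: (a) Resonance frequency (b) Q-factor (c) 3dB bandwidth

Step 1 — Resonance: ω₀ = 1/√(LC) = 1/√(0.0138·1.01e-07) = 2.679e+04 rad/s.
Step 2 — f₀ = ω₀/(2π) = 4263 Hz.
Step 3 — Parallel Q: Q = R/(ω₀L) = 852/(2.679e+04·0.0138) = 2.305.
Step 4 — Bandwidth: Δω = ω₀/Q = 1.162e+04 rad/s; BW = Δω/(2π) = 1850 Hz.

(a) f₀ = 4263 Hz  (b) Q = 2.305  (c) BW = 1850 Hz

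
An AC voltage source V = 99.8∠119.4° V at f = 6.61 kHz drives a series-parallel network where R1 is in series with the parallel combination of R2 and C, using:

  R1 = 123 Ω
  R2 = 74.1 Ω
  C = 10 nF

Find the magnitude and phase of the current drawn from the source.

Step 1 — Angular frequency: ω = 2π·f = 2π·6610 = 4.153e+04 rad/s.
Step 2 — Component impedances:
  R1: Z = R = 123 Ω
  R2: Z = R = 74.1 Ω
  C: Z = 1/(jωC) = -j/(ω·C) = 0 - j2408 Ω
Step 3 — Parallel branch: R2 || C = 1/(1/R2 + 1/C) = 74.03 - j2.278 Ω.
Step 4 — Series with R1: Z_total = R1 + (R2 || C) = 197 - j2.278 Ω = 197∠-0.7° Ω.
Step 5 — Source phasor: V = 99.8∠119.4° V = -48.99 + j86.95 V.
Step 6 — Ohm's law: I = V / Z_total = (-48.99 + j86.95) / (197 - j2.278) = -0.2537 + j0.4384 A.
Step 7 — Convert to polar: |I| = 0.5065 A, ∠I = 120.1°.

I = 0.5065∠120.1° A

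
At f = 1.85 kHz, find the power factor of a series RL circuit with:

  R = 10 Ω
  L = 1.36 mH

Step 1 — Angular frequency: ω = 2π·f = 2π·1850 = 1.162e+04 rad/s.
Step 2 — Component impedances:
  R: Z = R = 10 Ω
  L: Z = jωL = j·1.162e+04·0.00136 = 0 + j15.81 Ω
Step 3 — Series combination: Z_total = R + L = 10 + j15.81 Ω = 18.71∠57.7° Ω.
Step 4 — Power factor: PF = cos(φ) = Re(Z)/|Z| = 10/18.706 = 0.5346.
Step 5 — Type: Im(Z) = 15.81 ⇒ lagging (phase φ = 57.7°).

PF = 0.5346 (lagging, φ = 57.7°)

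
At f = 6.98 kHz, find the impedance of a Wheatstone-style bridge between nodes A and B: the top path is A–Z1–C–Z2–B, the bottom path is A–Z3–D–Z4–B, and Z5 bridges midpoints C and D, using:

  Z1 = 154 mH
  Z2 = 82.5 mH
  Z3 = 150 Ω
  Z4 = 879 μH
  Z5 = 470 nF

Step 1 — Angular frequency: ω = 2π·f = 2π·6980 = 4.386e+04 rad/s.
Step 2 — Component impedances:
  Z1: Z = jωL = j·4.386e+04·0.154 = 0 + j6754 Ω
  Z2: Z = jωL = j·4.386e+04·0.0825 = 0 + j3618 Ω
  Z3: Z = R = 150 Ω
  Z4: Z = jωL = j·4.386e+04·0.000879 = 0 + j38.55 Ω
  Z5: Z = 1/(jωC) = -j/(ω·C) = 0 - j48.51 Ω
Step 3 — Bridge requires nodal analysis (the Z5 bridge couples midpoints C and D, so the two paths cannot be reduced to a simple series/parallel combination). Setting node B to ground and injecting 1 A at node A, the 3-node admittance system at A, C, D solves to V_A = Z_AB = 149.9 + j41.49 Ω = 155.6∠15.5° Ω.

Z = 149.9 + j41.49 Ω = 155.6∠15.5° Ω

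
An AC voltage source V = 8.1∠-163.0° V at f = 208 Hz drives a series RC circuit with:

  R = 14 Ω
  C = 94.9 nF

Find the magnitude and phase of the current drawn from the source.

Step 1 — Angular frequency: ω = 2π·f = 2π·208 = 1307 rad/s.
Step 2 — Component impedances:
  R: Z = R = 14 Ω
  C: Z = 1/(jωC) = -j/(ω·C) = 0 - j8063 Ω
Step 3 — Series combination: Z_total = R + C = 14 - j8063 Ω = 8063∠-89.9° Ω.
Step 4 — Source phasor: V = 8.1∠-163.0° V = -7.746 - j2.368 V.
Step 5 — Ohm's law: I = V / Z_total = (-7.746 - j2.368) / (14 - j8063) = 0.000292 - j0.0009612 A.
Step 6 — Convert to polar: |I| = 0.001005 A, ∠I = -73.1°.

I = 0.001005∠-73.1° A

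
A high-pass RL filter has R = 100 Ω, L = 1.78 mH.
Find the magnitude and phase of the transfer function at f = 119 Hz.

Step 1 — Angular frequency: ω = 2π·119 = 747.7 rad/s.
Step 2 — Transfer function: H(jω) = jωL/(R + jωL).
Step 3 — Numerator jωL = j·1.331; denominator R + jωL = 100 + j1.331.
Step 4 — H = 0.0001771 + j0.01331.
Step 5 — Magnitude: |H| = 0.01331 (-37.5 dB); phase: φ = 89.2°.

|H| = 0.01331 (-37.5 dB), φ = 89.2°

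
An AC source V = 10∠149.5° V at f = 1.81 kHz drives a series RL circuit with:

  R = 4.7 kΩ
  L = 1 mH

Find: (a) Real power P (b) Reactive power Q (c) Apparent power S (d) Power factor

Step 1 — Angular frequency: ω = 2π·f = 2π·1810 = 1.137e+04 rad/s.
Step 2 — Component impedances:
  R: Z = R = 4700 Ω
  L: Z = jωL = j·1.137e+04·0.001 = 0 + j11.37 Ω
Step 3 — Series combination: Z_total = R + L = 4700 + j11.37 Ω = 4700∠0.1° Ω.
Step 4 — Source phasor: V = 10∠149.5° V = -8.616 + j5.075 V.
Step 5 — Current: I = V / Z = -0.001831 + j0.001084 A = 0.002128∠149.4° A.
Step 6 — Complex power: S = V·I* = 0.02128 + j5.148e-05 VA.
Step 7 — Real power: P = Re(S) = 0.02128 W.
Step 8 — Reactive power: Q = Im(S) = 5.148e-05 VAR.
Step 9 — Apparent power: |S| = 0.02128 VA.
Step 10 — Power factor: PF = P/|S| = 1 (lagging).

(a) P = 0.02128 W  (b) Q = 5.148e-05 VAR  (c) S = 0.02128 VA  (d) PF = 1 (lagging)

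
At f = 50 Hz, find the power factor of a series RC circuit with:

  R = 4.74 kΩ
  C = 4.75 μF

Step 1 — Angular frequency: ω = 2π·f = 2π·50 = 314.2 rad/s.
Step 2 — Component impedances:
  R: Z = R = 4740 Ω
  C: Z = 1/(jωC) = -j/(ω·C) = 0 - j670.1 Ω
Step 3 — Series combination: Z_total = R + C = 4740 - j670.1 Ω = 4787∠-8.0° Ω.
Step 4 — Power factor: PF = cos(φ) = Re(Z)/|Z| = 4740/4787 = 0.9902.
Step 5 — Type: Im(Z) = -670.1 ⇒ leading (phase φ = -8.0°).

PF = 0.9902 (leading, φ = -8.0°)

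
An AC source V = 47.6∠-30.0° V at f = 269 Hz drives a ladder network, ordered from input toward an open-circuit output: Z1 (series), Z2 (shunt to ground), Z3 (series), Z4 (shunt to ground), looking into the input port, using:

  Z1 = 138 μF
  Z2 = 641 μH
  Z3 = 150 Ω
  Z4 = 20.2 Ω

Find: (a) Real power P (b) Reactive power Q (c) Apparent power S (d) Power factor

Step 1 — Angular frequency: ω = 2π·f = 2π·269 = 1690 rad/s.
Step 2 — Component impedances:
  Z1: Z = 1/(jωC) = -j/(ω·C) = 0 - j4.287 Ω
  Z2: Z = jωL = j·1690·0.000641 = 0 + j1.083 Ω
  Z3: Z = R = 150 Ω
  Z4: Z = R = 20.2 Ω
Step 3 — Ladder network (open output): work backward from the far end, alternating series and parallel combinations. Z_in = 0.006896 - j3.204 Ω = 3.204∠-89.9° Ω.
Step 4 — Source phasor: V = 47.6∠-30.0° V = 41.22 - j23.8 V.
Step 5 — Current: I = V / Z = 7.456 + j12.85 A = 14.86∠59.9° A.
Step 6 — Complex power: S = V·I* = 1.522 - j707.2 VA.
Step 7 — Real power: P = Re(S) = 1.522 W.
Step 8 — Reactive power: Q = Im(S) = -707.2 VAR.
Step 9 — Apparent power: |S| = 707.2 VA.
Step 10 — Power factor: PF = P/|S| = 0.002152 (leading).

(a) P = 1.522 W  (b) Q = -707.2 VAR  (c) S = 707.2 VA  (d) PF = 0.002152 (leading)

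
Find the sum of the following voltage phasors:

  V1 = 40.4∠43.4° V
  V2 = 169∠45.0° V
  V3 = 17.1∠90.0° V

Step 1 — Convert each phasor to rectangular form:
  V1 = 40.4·(cos(43.4°) + j·sin(43.4°)) = 29.35 + j27.76 V
  V2 = 169·(cos(45.0°) + j·sin(45.0°)) = 119.5 + j119.5 V
  V3 = 17.1·(cos(90.0°) + j·sin(90.0°)) = 0 + j17.1 V
Step 2 — Sum components: V_total = 148.9 + j164.4 V.
Step 3 — Convert to polar: |V_total| = 221.7 V, ∠V_total = 47.8°.

V_total = 221.7∠47.8° V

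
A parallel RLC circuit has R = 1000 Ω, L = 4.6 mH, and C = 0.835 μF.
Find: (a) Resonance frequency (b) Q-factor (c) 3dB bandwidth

Step 1 — Resonance: ω₀ = 1/√(LC) = 1/√(0.0046·8.35e-07) = 1.614e+04 rad/s.
Step 2 — f₀ = ω₀/(2π) = 2568 Hz.
Step 3 — Parallel Q: Q = R/(ω₀L) = 1000/(1.614e+04·0.0046) = 13.47.
Step 4 — Bandwidth: Δω = ω₀/Q = 1198 rad/s; BW = Δω/(2π) = 190.6 Hz.

(a) f₀ = 2568 Hz  (b) Q = 13.47  (c) BW = 190.6 Hz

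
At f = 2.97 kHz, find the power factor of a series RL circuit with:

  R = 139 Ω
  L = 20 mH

Step 1 — Angular frequency: ω = 2π·f = 2π·2970 = 1.866e+04 rad/s.
Step 2 — Component impedances:
  R: Z = R = 139 Ω
  L: Z = jωL = j·1.866e+04·0.02 = 0 + j373.2 Ω
Step 3 — Series combination: Z_total = R + L = 139 + j373.2 Ω = 398.3∠69.6° Ω.
Step 4 — Power factor: PF = cos(φ) = Re(Z)/|Z| = 139/398.3 = 0.349.
Step 5 — Type: Im(Z) = 373.2 ⇒ lagging (phase φ = 69.6°).

PF = 0.349 (lagging, φ = 69.6°)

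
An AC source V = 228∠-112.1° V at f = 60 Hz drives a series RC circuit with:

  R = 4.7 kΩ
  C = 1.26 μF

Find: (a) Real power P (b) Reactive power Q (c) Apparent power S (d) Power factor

Step 1 — Angular frequency: ω = 2π·f = 2π·60 = 377 rad/s.
Step 2 — Component impedances:
  R: Z = R = 4700 Ω
  C: Z = 1/(jωC) = -j/(ω·C) = 0 - j2105 Ω
Step 3 — Series combination: Z_total = R + C = 4700 - j2105 Ω = 5150∠-24.1° Ω.
Step 4 — Source phasor: V = 228∠-112.1° V = -85.78 - j211.2 V.
Step 5 — Current: I = V / Z = 0.001567 - j0.04424 A = 0.04427∠-88.0° A.
Step 6 — Complex power: S = V·I* = 9.212 - j4.126 VA.
Step 7 — Real power: P = Re(S) = 9.212 W.
Step 8 — Reactive power: Q = Im(S) = -4.126 VAR.
Step 9 — Apparent power: |S| = 10.09 VA.
Step 10 — Power factor: PF = P/|S| = 0.9126 (leading).

(a) P = 9.212 W  (b) Q = -4.126 VAR  (c) S = 10.09 VA  (d) PF = 0.9126 (leading)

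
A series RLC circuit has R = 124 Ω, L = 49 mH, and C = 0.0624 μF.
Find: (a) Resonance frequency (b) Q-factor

Step 1 — Resonance condition Im(Z)=0 gives ω₀ = 1/√(LC).
Step 2 — ω₀ = 1/√(0.049·6.24e-08) = 1.808e+04 rad/s.
Step 3 — f₀ = ω₀/(2π) = 2878 Hz.
Step 4 — Series Q: Q = ω₀L/R = 1.808e+04·0.049/124 = 7.146.

(a) f₀ = 2878 Hz  (b) Q = 7.146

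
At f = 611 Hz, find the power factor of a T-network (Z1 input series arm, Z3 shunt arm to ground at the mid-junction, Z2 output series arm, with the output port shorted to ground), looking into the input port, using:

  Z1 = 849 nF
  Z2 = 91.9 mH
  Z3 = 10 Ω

Step 1 — Angular frequency: ω = 2π·f = 2π·611 = 3839 rad/s.
Step 2 — Component impedances:
  Z1: Z = 1/(jωC) = -j/(ω·C) = 0 - j306.8 Ω
  Z2: Z = jωL = j·3839·0.0919 = 0 + j352.8 Ω
  Z3: Z = R = 10 Ω
Step 3 — With the output port shorted to ground, the output series arm Z2 runs from the junction to ground; the shunt arm Z3 also runs from the junction to ground. They appear in parallel: Z3 || Z2 = 9.992 + j0.2832 Ω.
Step 4 — Series with input arm Z1: Z_in = Z1 + (Z3 || Z2) = 9.992 - j306.5 Ω = 306.7∠-88.1° Ω.
Step 5 — Power factor: PF = cos(φ) = Re(Z)/|Z| = 9.992/306.7 = 0.03258.
Step 6 — Type: Im(Z) = -306.5 ⇒ leading (phase φ = -88.1°).

PF = 0.03258 (leading, φ = -88.1°)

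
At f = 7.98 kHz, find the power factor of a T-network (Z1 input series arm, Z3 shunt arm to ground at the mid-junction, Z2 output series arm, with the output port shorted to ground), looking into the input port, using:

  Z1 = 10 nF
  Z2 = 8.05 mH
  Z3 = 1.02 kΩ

Step 1 — Angular frequency: ω = 2π·f = 2π·7980 = 5.014e+04 rad/s.
Step 2 — Component impedances:
  Z1: Z = 1/(jωC) = -j/(ω·C) = 0 - j1994 Ω
  Z2: Z = jωL = j·5.014e+04·0.00805 = 0 + j403.6 Ω
  Z3: Z = R = 1020 Ω
Step 3 — With the output port shorted to ground, the output series arm Z2 runs from the junction to ground; the shunt arm Z3 also runs from the junction to ground. They appear in parallel: Z3 || Z2 = 138.1 + j349 Ω.
Step 4 — Series with input arm Z1: Z_in = Z1 + (Z3 || Z2) = 138.1 - j1645 Ω = 1651∠-85.2° Ω.
Step 5 — Power factor: PF = cos(φ) = Re(Z)/|Z| = 138.095/1651.23 = 0.08363.
Step 6 — Type: Im(Z) = -1645 ⇒ leading (phase φ = -85.2°).

PF = 0.08363 (leading, φ = -85.2°)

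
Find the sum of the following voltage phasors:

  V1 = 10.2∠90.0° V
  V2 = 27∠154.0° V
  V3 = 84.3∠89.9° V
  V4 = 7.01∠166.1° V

Step 1 — Convert each phasor to rectangular form:
  V1 = 10.2·(cos(90.0°) + j·sin(90.0°)) = 0 + j10.2 V
  V2 = 27·(cos(154.0°) + j·sin(154.0°)) = -24.27 + j11.84 V
  V3 = 84.3·(cos(89.9°) + j·sin(89.9°)) = 0.1471 + j84.3 V
  V4 = 7.01·(cos(166.1°) + j·sin(166.1°)) = -6.805 + j1.684 V
Step 2 — Sum components: V_total = -30.93 + j108 V.
Step 3 — Convert to polar: |V_total| = 112.4 V, ∠V_total = 106.0°.

V_total = 112.4∠106.0° V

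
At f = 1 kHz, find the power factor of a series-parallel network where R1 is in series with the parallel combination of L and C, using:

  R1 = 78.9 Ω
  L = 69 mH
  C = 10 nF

Step 1 — Angular frequency: ω = 2π·f = 2π·1000 = 6283 rad/s.
Step 2 — Component impedances:
  R1: Z = R = 78.9 Ω
  L: Z = jωL = j·6283·0.069 = 0 + j433.5 Ω
  C: Z = 1/(jωC) = -j/(ω·C) = 0 - j1.592e+04 Ω
Step 3 — Parallel branch: L || C = 1/(1/L + 1/C) = 0 + j445.7 Ω.
Step 4 — Series with R1: Z_total = R1 + (L || C) = 78.9 + j445.7 Ω = 452.6∠80.0° Ω.
Step 5 — Power factor: PF = cos(φ) = Re(Z)/|Z| = 78.9/452.6 = 0.1743.
Step 6 — Type: Im(Z) = 445.7 ⇒ lagging (phase φ = 80.0°).

PF = 0.1743 (lagging, φ = 80.0°)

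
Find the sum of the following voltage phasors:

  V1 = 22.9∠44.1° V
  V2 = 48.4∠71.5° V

Step 1 — Convert each phasor to rectangular form:
  V1 = 22.9·(cos(44.1°) + j·sin(44.1°)) = 16.45 + j15.94 V
  V2 = 48.4·(cos(71.5°) + j·sin(71.5°)) = 15.36 + j45.9 V
Step 2 — Sum components: V_total = 31.8 + j61.84 V.
Step 3 — Convert to polar: |V_total| = 69.53 V, ∠V_total = 62.8°.

V_total = 69.53∠62.8° V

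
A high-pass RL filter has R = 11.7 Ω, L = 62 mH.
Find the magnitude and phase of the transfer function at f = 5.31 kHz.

Step 1 — Angular frequency: ω = 2π·5310 = 3.336e+04 rad/s.
Step 2 — Transfer function: H(jω) = jωL/(R + jωL).
Step 3 — Numerator jωL = j·2069; denominator R + jωL = 11.7 + j2069.
Step 4 — H = 1 + j0.005656.
Step 5 — Magnitude: |H| = 1 (-0.0 dB); phase: φ = 0.3°.

|H| = 1 (-0.0 dB), φ = 0.3°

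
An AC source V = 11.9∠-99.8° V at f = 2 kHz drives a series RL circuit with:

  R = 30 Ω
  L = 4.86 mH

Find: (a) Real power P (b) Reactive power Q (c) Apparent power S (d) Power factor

Step 1 — Angular frequency: ω = 2π·f = 2π·2000 = 1.257e+04 rad/s.
Step 2 — Component impedances:
  R: Z = R = 30 Ω
  L: Z = jωL = j·1.257e+04·0.00486 = 0 + j61.07 Ω
Step 3 — Series combination: Z_total = R + L = 30 + j61.07 Ω = 68.04∠63.8° Ω.
Step 4 — Source phasor: V = 11.9∠-99.8° V = -2.025 - j11.73 V.
Step 5 — Current: I = V / Z = -0.1678 - j0.04926 A = 0.1749∠-163.6° A.
Step 6 — Complex power: S = V·I* = 0.9176 + j1.868 VA.
Step 7 — Real power: P = Re(S) = 0.9176 W.
Step 8 — Reactive power: Q = Im(S) = 1.868 VAR.
Step 9 — Apparent power: |S| = 2.081 VA.
Step 10 — Power factor: PF = P/|S| = 0.4409 (lagging).

(a) P = 0.9176 W  (b) Q = 1.868 VAR  (c) S = 2.081 VA  (d) PF = 0.4409 (lagging)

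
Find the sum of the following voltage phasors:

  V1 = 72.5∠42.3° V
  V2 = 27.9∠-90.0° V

Step 1 — Convert each phasor to rectangular form:
  V1 = 72.5·(cos(42.3°) + j·sin(42.3°)) = 53.62 + j48.79 V
  V2 = 27.9·(cos(-90.0°) + j·sin(-90.0°)) = 0 - j27.9 V
Step 2 — Sum components: V_total = 53.62 + j20.89 V.
Step 3 — Convert to polar: |V_total| = 57.55 V, ∠V_total = 21.3°.

V_total = 57.55∠21.3° V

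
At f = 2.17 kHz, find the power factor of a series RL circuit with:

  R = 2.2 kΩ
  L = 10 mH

Step 1 — Angular frequency: ω = 2π·f = 2π·2170 = 1.363e+04 rad/s.
Step 2 — Component impedances:
  R: Z = R = 2200 Ω
  L: Z = jωL = j·1.363e+04·0.01 = 0 + j136.3 Ω
Step 3 — Series combination: Z_total = R + L = 2200 + j136.3 Ω = 2204∠3.5° Ω.
Step 4 — Power factor: PF = cos(φ) = Re(Z)/|Z| = 2200/2204.2 = 0.9981.
Step 5 — Type: Im(Z) = 136.3 ⇒ lagging (phase φ = 3.5°).

PF = 0.9981 (lagging, φ = 3.5°)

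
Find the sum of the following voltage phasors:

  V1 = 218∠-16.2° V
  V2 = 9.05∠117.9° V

Step 1 — Convert each phasor to rectangular form:
  V1 = 218·(cos(-16.2°) + j·sin(-16.2°)) = 209.3 - j60.82 V
  V2 = 9.05·(cos(117.9°) + j·sin(117.9°)) = -4.235 + j7.998 V
Step 2 — Sum components: V_total = 205.1 - j52.82 V.
Step 3 — Convert to polar: |V_total| = 211.8 V, ∠V_total = -14.4°.

V_total = 211.8∠-14.4° V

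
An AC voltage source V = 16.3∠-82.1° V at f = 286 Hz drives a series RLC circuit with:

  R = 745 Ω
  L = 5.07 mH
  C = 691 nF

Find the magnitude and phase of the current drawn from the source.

Step 1 — Angular frequency: ω = 2π·f = 2π·286 = 1797 rad/s.
Step 2 — Component impedances:
  R: Z = R = 745 Ω
  L: Z = jωL = j·1797·0.00507 = 0 + j9.111 Ω
  C: Z = 1/(jωC) = -j/(ω·C) = 0 - j805.3 Ω
Step 3 — Series combination: Z_total = R + L + C = 745 - j796.2 Ω = 1090∠-46.9° Ω.
Step 4 — Source phasor: V = 16.3∠-82.1° V = 2.24 - j16.15 V.
Step 5 — Ohm's law: I = V / Z_total = (2.24 - j16.15) / (745 - j796.2) = 0.01222 - j0.008616 A.
Step 6 — Convert to polar: |I| = 0.01495 A, ∠I = -35.2°.

I = 0.01495∠-35.2° A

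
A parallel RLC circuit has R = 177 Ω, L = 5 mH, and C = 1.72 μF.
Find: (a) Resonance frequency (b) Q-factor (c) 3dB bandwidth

Step 1 — Resonance: ω₀ = 1/√(LC) = 1/√(0.005·1.72e-06) = 1.078e+04 rad/s.
Step 2 — f₀ = ω₀/(2π) = 1716 Hz.
Step 3 — Parallel Q: Q = R/(ω₀L) = 177/(1.078e+04·0.005) = 3.283.
Step 4 — Bandwidth: Δω = ω₀/Q = 3285 rad/s; BW = Δω/(2π) = 522.8 Hz.

(a) f₀ = 1716 Hz  (b) Q = 3.283  (c) BW = 522.8 Hz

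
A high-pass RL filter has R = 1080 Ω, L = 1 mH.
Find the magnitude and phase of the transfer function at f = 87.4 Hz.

Step 1 — Angular frequency: ω = 2π·87.4 = 549.2 rad/s.
Step 2 — Transfer function: H(jω) = jωL/(R + jωL).
Step 3 — Numerator jωL = j·0.5492; denominator R + jωL = 1080 + j0.5492.
Step 4 — H = 2.585e-07 + j0.0005085.
Step 5 — Magnitude: |H| = 0.0005085 (-65.9 dB); phase: φ = 90.0°.

|H| = 0.0005085 (-65.9 dB), φ = 90.0°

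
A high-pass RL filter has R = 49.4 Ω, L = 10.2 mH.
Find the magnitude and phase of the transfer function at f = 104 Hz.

Step 1 — Angular frequency: ω = 2π·104 = 653.5 rad/s.
Step 2 — Transfer function: H(jω) = jωL/(R + jωL).
Step 3 — Numerator jωL = j·6.665; denominator R + jωL = 49.4 + j6.665.
Step 4 — H = 0.01788 + j0.1325.
Step 5 — Magnitude: |H| = 0.1337 (-17.5 dB); phase: φ = 82.3°.

|H| = 0.1337 (-17.5 dB), φ = 82.3°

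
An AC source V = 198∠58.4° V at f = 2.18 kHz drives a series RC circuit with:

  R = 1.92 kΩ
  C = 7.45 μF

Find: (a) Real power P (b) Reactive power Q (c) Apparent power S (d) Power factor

Step 1 — Angular frequency: ω = 2π·f = 2π·2180 = 1.37e+04 rad/s.
Step 2 — Component impedances:
  R: Z = R = 1920 Ω
  C: Z = 1/(jωC) = -j/(ω·C) = 0 - j9.8 Ω
Step 3 — Series combination: Z_total = R + C = 1920 - j9.8 Ω = 1920∠-0.3° Ω.
Step 4 — Source phasor: V = 198∠58.4° V = 103.7 + j168.6 V.
Step 5 — Current: I = V / Z = 0.05359 + j0.08811 A = 0.1031∠58.7° A.
Step 6 — Complex power: S = V·I* = 20.42 - j0.1042 VA.
Step 7 — Real power: P = Re(S) = 20.42 W.
Step 8 — Reactive power: Q = Im(S) = -0.1042 VAR.
Step 9 — Apparent power: |S| = 20.42 VA.
Step 10 — Power factor: PF = P/|S| = 1 (leading).

(a) P = 20.42 W  (b) Q = -0.1042 VAR  (c) S = 20.42 VA  (d) PF = 1 (leading)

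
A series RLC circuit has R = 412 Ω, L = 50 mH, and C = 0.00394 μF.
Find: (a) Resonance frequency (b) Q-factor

Step 1 — Resonance condition Im(Z)=0 gives ω₀ = 1/√(LC).
Step 2 — ω₀ = 1/√(0.05·3.94e-09) = 7.125e+04 rad/s.
Step 3 — f₀ = ω₀/(2π) = 1.134e+04 Hz.
Step 4 — Series Q: Q = ω₀L/R = 7.125e+04·0.05/412 = 8.646.

(a) f₀ = 1.134e+04 Hz  (b) Q = 8.646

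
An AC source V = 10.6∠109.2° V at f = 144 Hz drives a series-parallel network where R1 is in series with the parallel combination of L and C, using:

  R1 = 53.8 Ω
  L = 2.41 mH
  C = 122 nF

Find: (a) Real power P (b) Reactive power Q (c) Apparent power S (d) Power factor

Step 1 — Angular frequency: ω = 2π·f = 2π·144 = 904.8 rad/s.
Step 2 — Component impedances:
  R1: Z = R = 53.8 Ω
  L: Z = jωL = j·904.8·0.00241 = 0 + j2.181 Ω
  C: Z = 1/(jωC) = -j/(ω·C) = 0 - j9059 Ω
Step 3 — Parallel branch: L || C = 1/(1/L + 1/C) = 0 + j2.181 Ω.
Step 4 — Series with R1: Z_total = R1 + (L || C) = 53.8 + j2.181 Ω = 53.84∠2.3° Ω.
Step 5 — Source phasor: V = 10.6∠109.2° V = -3.486 + j10.01 V.
Step 6 — Current: I = V / Z = -0.05716 + j0.1884 A = 0.1969∠106.9° A.
Step 7 — Complex power: S = V·I* = 2.085 + j0.08453 VA.
Step 8 — Real power: P = Re(S) = 2.085 W.
Step 9 — Reactive power: Q = Im(S) = 0.08453 VAR.
Step 10 — Apparent power: |S| = 2.087 VA.
Step 11 — Power factor: PF = P/|S| = 0.9992 (lagging).

(a) P = 2.085 W  (b) Q = 0.08453 VAR  (c) S = 2.087 VA  (d) PF = 0.9992 (lagging)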